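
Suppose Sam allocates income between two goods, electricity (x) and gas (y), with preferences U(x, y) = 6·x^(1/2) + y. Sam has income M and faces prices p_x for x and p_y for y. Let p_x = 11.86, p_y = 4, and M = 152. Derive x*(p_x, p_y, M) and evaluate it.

x* = 1.0237

Utility is quasi-linear in y; the FOC for x is 3/√x = p_x/p_y.
Solve: √x = 3·p_y/p_x, so x*(p_x,p_y) = (3·p_y/p_x)², and y* = (M − p_x·x*)/p_y.
Plugging in: x* = (3·4/11.86)² = 1.0237.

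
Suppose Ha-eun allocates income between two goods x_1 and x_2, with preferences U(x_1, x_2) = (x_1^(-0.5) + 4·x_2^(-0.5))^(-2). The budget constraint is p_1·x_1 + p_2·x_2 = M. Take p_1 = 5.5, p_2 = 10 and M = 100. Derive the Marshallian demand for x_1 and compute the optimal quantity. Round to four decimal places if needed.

x_1* = 4.4612

MRS = MU_x_1/MU_x_2 = (1/4)·(x_2/x_1)^(1.5). Set equal to p_1/p_2.
Hence x_2/x_1 = (4·p_1/p_2)^(1/(1.5)), i.e. raised to the 2/3 power.
Substitute x_2 = (x_2/x_1)·x_1 into the budget: x_1* = M/(p_1 + p_2·(x_2/x_1)).
Numerically x_2/x_1 = 1.691538, so x_1* = 100/(5.5 + 10·1.691538) = 4.4612.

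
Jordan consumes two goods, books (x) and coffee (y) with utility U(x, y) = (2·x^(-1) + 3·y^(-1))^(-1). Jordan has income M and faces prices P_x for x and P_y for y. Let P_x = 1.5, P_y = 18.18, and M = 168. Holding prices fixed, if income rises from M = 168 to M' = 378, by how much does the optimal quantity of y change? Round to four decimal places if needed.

Δy* = 9.3567

MU_x ∝ 2·x^(-2), MU_y ∝ 3·y^(-2), so MRS = (2/3)·(y/x)^(2) = P_x/P_y.
Hence y/x = ((3/2)·P_x/P_y)^(1/(2)), i.e. raised to the 0.5 power.
Substitute y = (y/x)·x into the budget: x* = M/(P_x + P_y·(y/x)).
Numerically y/x = 0.351799, so x* = 168/(1.5 + 18.18·0.351799) = 21.2774 and y* = 0.351799·21.2774 = 7.4854.
At M' = 378: y* = 16.8421. Change: 16.8421 − 7.4854 = 9.3567.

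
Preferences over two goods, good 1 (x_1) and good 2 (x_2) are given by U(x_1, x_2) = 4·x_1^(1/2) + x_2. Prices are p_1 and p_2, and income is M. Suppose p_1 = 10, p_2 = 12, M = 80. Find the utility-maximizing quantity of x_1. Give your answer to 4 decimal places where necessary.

x_1* = 5.76

MU_x_1 = 2/√x_1, MU_x_2 = 1. Tangency: 2/√x_1 = p_1/p_2.
Thus x_1* = (2·p_2/p_1)² — independent of M — with the rest of income spent on x_2.
Plugging in: x_1* = (2·12/10)² = 5.76.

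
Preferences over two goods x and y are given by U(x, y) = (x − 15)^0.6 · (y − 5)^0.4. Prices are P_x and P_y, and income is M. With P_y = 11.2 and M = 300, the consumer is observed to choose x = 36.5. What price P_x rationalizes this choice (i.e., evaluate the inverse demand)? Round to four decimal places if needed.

This is Cobb-Douglas in (x−15, y−5): tangency gives 0.6·P_y·(y−5) = 0.4·P_x·(x−15).
Substituting into the budget: x* = 15 + 0.6·(M − 15·P_x − 5·P_y)/P_x, and y* = 5 + 0.4·(…)/P_y.
Set x* = 36.5 in the demand function and solve for P_x: P_x = 4.8.

P_x = 4.8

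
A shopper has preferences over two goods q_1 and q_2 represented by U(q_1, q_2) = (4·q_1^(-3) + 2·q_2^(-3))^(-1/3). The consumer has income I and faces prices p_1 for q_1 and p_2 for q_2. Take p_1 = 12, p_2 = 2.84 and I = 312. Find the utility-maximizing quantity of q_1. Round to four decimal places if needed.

From the CES first-order condition, 2·(q_2/q_1)^(4) = p_1/p_2.
Solve for the ratio: q_2/q_1 = [(1/2)·p_1/p_2]^(0.25).
Substitute q_2 = (q_2/q_1)·q_1 into the budget: q_1* = I/(p_1 + p_2·(q_2/q_1)).
Numerically q_2/q_1 = 1.205614, so q_1* = 312/(12 + 2.84·1.205614) = 20.2283.

q_1* = 20.2283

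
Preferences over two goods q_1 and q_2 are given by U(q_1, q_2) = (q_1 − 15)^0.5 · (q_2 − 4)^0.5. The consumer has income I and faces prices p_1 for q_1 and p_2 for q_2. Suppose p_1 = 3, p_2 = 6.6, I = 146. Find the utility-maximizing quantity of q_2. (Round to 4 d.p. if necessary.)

q_2* = 9.6515

Substituting into the budget: q_1* = 15 + 0.5·(I − 15·p_1 − 4·p_2)/p_1, and q_2* = 4 + 0.5·(…)/p_2.
Discretionary income = 146 − 15·3 − 4·6.6 = 74.6; q_2* = 4 + 0.5·74.6/6.6 = 9.6515.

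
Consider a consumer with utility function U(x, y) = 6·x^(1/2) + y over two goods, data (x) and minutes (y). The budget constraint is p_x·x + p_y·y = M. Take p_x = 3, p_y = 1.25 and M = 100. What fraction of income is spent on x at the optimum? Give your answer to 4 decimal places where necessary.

Set MRS = p_x/p_y: 3·x^(−1/2) = p_x/p_y.
Solve: √x = 3·p_y/p_x, so x*(p_x,p_y) = (3·p_y/p_x)², and y* = (M − p_x·x*)/p_y.
Plugging in: x* = (3·1.25/3)² = 1.5625, y* = 76.25.
Expenditure on x: 3·1.5625 = 4.6875; share = 0.0469.

share on x = 0.0469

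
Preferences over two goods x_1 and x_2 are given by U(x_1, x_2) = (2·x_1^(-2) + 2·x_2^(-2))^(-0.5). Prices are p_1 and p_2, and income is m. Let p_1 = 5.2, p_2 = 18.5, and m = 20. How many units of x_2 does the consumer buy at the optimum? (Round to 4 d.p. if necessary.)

Numerically x_2/x_1 = 0.655054, so x_1* = 20/(5.2 + 18.5·0.655054) = 1.1548 and x_2* = 0.655054·1.1548 = 0.7565.

x_2* = 0.7565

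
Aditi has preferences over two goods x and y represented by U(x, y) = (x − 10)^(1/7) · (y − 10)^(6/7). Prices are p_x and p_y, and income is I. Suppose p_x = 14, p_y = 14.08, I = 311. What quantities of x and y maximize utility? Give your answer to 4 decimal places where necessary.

Discretionary income = 311 − 10·14 − 10·14.08 = 30.2; x* = 10 + 1/7·30.2/14 = 10.3082; y* = 10 + 6/7·30.2/14.08 = 11.8385.

x* = 10.3082, y* = 11.8385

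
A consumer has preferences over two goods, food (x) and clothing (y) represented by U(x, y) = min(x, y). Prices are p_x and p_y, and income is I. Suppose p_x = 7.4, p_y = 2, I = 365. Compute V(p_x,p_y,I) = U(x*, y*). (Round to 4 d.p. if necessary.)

V = 38.8298

With perfect complements, no substitution: consume in ratio x:y = 1:1.
Budget: p_x·x + p_y·x = I, so (p_x + p_y)·x = I.
Demand: x*(p_x,p_y,I) = I/(p_x + p_y), y* = I/(p_x + p_y).
Here 7.4 + 2 = 9.4, giving x* = 38.8298 and y* = 38.8298.
Utility at the optimum: U(38.8298, 38.8298) = 38.8298.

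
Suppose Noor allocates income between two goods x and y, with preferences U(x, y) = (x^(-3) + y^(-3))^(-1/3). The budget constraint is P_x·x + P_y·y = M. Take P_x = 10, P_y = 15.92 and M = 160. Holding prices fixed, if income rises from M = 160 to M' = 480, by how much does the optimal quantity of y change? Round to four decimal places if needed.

From the CES first-order condition, (y/x)^(4) = P_x/P_y.
Hence y/x = (P_x/P_y)^(1/(4)), i.e. raised to the 0.25 power.
Substitute y = (y/x)·x into the budget: x* = M/(P_x + P_y·(y/x)).
Numerically y/x = 0.890255, so x* = 160/(10 + 15.92·0.890255) = 6.619 and y* = 0.890255·6.619 = 5.8926.
At M' = 480: y* = 17.6778. Change: 17.6778 − 5.8926 = 11.7852.

Δy* = 11.7852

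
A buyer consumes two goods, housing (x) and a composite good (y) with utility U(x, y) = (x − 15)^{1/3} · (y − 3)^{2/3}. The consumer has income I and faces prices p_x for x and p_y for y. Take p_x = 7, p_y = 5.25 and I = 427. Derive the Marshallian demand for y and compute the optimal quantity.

y* = 41.8889

MRS = (1/2)·(y−3)/(x−15). Tangency with p_x/p_y gives y−3 = 2·(p_x/p_y)·(x−15).
Substituting into the budget: x* = 15 + 1/3·(I − 15·p_x − 3·p_y)/p_x, and y* = 3 + 2/3·(…)/p_y.
Discretionary income = 427 − 15·7 − 3·5.25 = 306.25; y* = 3 + 2/3·306.25/5.25 = 41.8889.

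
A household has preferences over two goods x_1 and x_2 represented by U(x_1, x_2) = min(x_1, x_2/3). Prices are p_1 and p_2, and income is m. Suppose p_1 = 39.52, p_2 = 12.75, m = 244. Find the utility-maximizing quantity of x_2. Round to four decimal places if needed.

x_2* = 9.4124

Here 39.52 + 3·12.75 = 77.77, giving x_2* = 9.4124.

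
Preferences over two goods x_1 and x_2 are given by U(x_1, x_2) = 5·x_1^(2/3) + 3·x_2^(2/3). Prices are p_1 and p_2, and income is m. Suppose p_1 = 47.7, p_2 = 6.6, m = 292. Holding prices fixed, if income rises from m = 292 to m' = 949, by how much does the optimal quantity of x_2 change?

MRS = MU_x_1/MU_x_2 = (5/3)·(x_2/x_1)^(1/3). Set equal to p_1/p_2.
Solve for the ratio: x_2/x_1 = [(3/5)·p_1/p_2]^(3).
Substitute x_2 = (x_2/x_1)·x_1 into the budget: x_1* = m/(p_1 + p_2·(x_2/x_1)).
Numerically x_2/x_1 = 81.541197, so x_1* = 292/(47.7 + 6.6·81.541197) = 0.4984 and x_2* = 81.541197·0.4984 = 40.6403.
At m' = 949: x_2* = 132.0811. Change: 132.0811 − 40.6403 = 91.4408.

Δx_2* = 91.4408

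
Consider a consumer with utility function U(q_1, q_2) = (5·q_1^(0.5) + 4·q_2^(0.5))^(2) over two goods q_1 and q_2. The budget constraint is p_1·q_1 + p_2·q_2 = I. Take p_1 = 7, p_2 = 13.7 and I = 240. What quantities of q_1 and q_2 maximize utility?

Numerically q_2/q_1 = 0.167084, so q_1* = 240/(7 + 13.7·0.167084) = 25.8369 and q_2* = 0.167084·25.8369 = 4.3169.

q_1* = 25.8369, q_2* = 4.3169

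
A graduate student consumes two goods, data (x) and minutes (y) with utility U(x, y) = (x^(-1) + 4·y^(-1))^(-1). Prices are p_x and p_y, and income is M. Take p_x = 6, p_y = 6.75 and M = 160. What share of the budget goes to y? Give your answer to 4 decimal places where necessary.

share on y = 0.6796

Numerically y/x = 1.885618, so x* = 160/(6 + 6.75·1.885618) = 8.5434 and y* = 1.885618·8.5434 = 16.1096.
Expenditure on y: 6.75·16.1096 = 108.7396; share = 0.6796.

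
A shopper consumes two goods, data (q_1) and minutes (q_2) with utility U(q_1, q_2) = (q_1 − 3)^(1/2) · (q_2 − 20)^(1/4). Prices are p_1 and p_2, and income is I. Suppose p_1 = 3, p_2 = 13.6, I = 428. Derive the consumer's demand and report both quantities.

q_1* = 35.6667, q_2* = 23.6029

After buying the subsistence bundle (3, 20), a share 2/3 of the remaining income goes to q_1: q_1* = 3 + 2/3·(I − 3p_1 − 20p_2)/p_1.
Discretionary income = 428 − 3·3 − 20·13.6 = 147; q_1* = 3 + 2/3·147/3 = 35.6667; q_2* = 20 + 1/3·147/13.6 = 23.6029.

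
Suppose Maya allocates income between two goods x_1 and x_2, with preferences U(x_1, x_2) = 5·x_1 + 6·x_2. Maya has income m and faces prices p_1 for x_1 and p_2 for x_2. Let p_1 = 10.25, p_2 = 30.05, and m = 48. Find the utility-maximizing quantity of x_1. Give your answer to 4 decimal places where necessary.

Perfect substitutes: compare marginal utility per dollar. 5/p_1 vs 6/p_2 → 0.4878 vs 0.1997.
x_1 gives more utility per dollar, so spend all income on x_1: x_1* = m/p_1, x_2* = 0.
Numerically: x_1* = 4.6829, x_2* = 0.

x_1* = 4.6829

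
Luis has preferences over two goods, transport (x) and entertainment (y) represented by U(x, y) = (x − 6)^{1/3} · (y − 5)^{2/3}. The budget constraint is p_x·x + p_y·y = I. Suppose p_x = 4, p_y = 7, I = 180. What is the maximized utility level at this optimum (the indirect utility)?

V = 11.0221

This is Cobb-Douglas in (x−6, y−5): tangency gives 1/3·p_y·(y−5) = 2/3·p_x·(x−6).
Substituting into the budget: x* = 6 + 1/3·(I − 6·p_x − 5·p_y)/p_x, and y* = 5 + 2/3·(…)/p_y.
Discretionary income = 180 − 6·4 − 5·7 = 121; x* = 6 + 1/3·121/4 = 16.0833; y* = 5 + 2/3·121/7 = 16.5238.
Utility at the optimum: U(16.0833, 16.5238) = 11.0221.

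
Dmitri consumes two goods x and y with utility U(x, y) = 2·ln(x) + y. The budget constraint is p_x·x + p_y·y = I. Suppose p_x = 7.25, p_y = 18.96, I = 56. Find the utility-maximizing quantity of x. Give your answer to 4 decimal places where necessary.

So x*(p_x,p_y) = 2·p_y/p_x, independent of income; and y* = (I − 2·p_y)/p_y.
At the given prices: x* = 2·18.96/7.25 = 5.2303.

x* = 5.2303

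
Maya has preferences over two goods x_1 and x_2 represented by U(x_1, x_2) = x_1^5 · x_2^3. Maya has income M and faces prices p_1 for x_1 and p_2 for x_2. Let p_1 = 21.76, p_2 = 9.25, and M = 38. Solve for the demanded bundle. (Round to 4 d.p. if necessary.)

x_1* = 1.0915, x_2* = 1.5405

Tangency: MRS = (5/3)·x_2/x_1 = p_1/p_2.
Rearranging, p_2·x_2 = (3/5)·p_1·x_1. Substituting into the budget gives p_1·x_1·(1 + (3/5)) = M.
Demand: x_1*(p_1,p_2,M) = 0.625·M/p_1 and x_2* = 0.375·M/p_2.
At p_1=21.76, p_2=9.25, M=38: x_1* = 0.625·38/21.76 = 1.0915, x_2* = 1.5405.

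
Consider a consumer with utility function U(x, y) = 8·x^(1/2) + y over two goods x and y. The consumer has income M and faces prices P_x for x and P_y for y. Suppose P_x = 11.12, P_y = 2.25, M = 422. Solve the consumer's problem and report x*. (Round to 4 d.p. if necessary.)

MU_x = 4/√x, MU_y = 1. Tangency: 4/√x = P_x/P_y.
Thus x* = (4·P_y/P_x)² — independent of M — with the rest of income spent on y.
Plugging in: x* = (4·2.25/11.12)² = 0.6551.

x* = 0.6551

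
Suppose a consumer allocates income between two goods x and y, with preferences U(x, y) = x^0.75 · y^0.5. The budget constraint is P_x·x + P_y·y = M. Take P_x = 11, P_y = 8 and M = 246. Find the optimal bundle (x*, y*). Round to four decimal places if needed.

x* = 13.4182, y* = 12.3

Demand: x*(P_x,P_y,M) = 0.6·M/P_x and y* = 0.4·M/P_y.
At P_x=11, P_y=8, M=246: x* = 0.6·246/11 = 13.4182, y* = 12.3.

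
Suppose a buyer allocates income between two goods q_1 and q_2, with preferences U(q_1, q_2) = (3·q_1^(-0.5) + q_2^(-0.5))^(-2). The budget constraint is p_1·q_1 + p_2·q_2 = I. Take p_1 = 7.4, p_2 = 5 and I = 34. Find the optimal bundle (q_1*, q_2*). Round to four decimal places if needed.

q_1* = 3.2314, q_2* = 2.0175

From the CES first-order condition, 3·(q_2/q_1)^(1.5) = p_1/p_2.
Solve for the ratio: q_2/q_1 = [(1/3)·p_1/p_2]^(2/3).
Substitute q_2 = (q_2/q_1)·q_1 into the budget: q_1* = I/(p_1 + p_2·(q_2/q_1)).
Numerically q_2/q_1 = 0.624348, so q_1* = 34/(7.4 + 5·0.624348) = 3.2314 and q_2* = 0.624348·3.2314 = 2.0175.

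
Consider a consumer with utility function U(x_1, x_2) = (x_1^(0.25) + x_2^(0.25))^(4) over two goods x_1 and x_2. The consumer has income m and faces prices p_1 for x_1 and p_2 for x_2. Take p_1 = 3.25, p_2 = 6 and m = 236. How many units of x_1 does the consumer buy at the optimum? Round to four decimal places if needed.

x_1* = 40.0049

MU_x_1 ∝ x_1^(-0.75), MU_x_2 ∝ x_2^(-0.75), so MRS = (x_2/x_1)^(0.75) = p_1/p_2.
Hence x_2/x_1 = (p_1/p_2)^(1/(0.75)), i.e. raised to the 4/3 power.
Substitute x_2 = (x_2/x_1)·x_1 into the budget: x_1* = m/(p_1 + p_2·(x_2/x_1)).
Numerically x_2/x_1 = 0.441546, so x_1* = 236/(3.25 + 6·0.441546) = 40.0049.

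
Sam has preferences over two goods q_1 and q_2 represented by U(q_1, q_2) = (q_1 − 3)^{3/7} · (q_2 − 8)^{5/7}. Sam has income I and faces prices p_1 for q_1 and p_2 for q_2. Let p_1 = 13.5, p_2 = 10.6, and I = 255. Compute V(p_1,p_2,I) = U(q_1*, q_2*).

V = 7.407

Substituting into the budget: q_1* = 3 + 0.375·(I − 3·p_1 − 8·p_2)/p_1, and q_2* = 8 + 0.625·(…)/p_2.
Discretionary income = 255 − 3·13.5 − 8·10.6 = 129.7; q_1* = 3 + 0.375·129.7/13.5 = 6.6028; q_2* = 8 + 0.625·129.7/10.6 = 15.6474.
Utility at the optimum: U(6.6028, 15.6474) = 7.407.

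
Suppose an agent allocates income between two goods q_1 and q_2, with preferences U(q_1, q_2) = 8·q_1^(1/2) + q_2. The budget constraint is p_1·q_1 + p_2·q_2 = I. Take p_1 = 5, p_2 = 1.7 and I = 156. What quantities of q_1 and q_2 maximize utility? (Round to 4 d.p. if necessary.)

Plugging in: q_1* = (4·1.7/5)² = 1.8496, q_2* = 86.3247.

q_1* = 1.8496, q_2* = 86.3247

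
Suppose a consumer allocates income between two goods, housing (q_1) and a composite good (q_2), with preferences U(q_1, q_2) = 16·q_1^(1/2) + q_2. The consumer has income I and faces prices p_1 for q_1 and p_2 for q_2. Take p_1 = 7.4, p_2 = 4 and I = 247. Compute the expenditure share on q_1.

share on q_1 = 0.5602

Set MRS = p_1/p_2: 8·q_1^(−1/2) = p_1/p_2.
Solve: √q_1 = 8·p_2/p_1, so q_1*(p_1,p_2) = (8·p_2/p_1)², and q_2* = (I − p_1·q_1*)/p_2.
Plugging in: q_1* = (8·4/7.4)² = 18.6998, q_2* = 27.1554.
Expenditure on q_1: 7.4·18.6998 = 138.3784; share = 0.5602.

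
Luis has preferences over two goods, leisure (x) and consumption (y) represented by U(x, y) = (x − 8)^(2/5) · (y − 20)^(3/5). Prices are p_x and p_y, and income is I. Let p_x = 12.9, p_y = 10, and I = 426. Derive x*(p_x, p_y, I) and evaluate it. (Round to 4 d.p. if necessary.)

x* = 11.8078

MRS = (2/3)·(y−20)/(x−8). Tangency with p_x/p_y gives y−20 = (3/2)·(p_x/p_y)·(x−8).
After buying the subsistence bundle (8, 20), a share 0.4 of the remaining income goes to x: x* = 8 + 0.4·(I − 8p_x − 20p_y)/p_x.
Discretionary income = 426 − 8·12.9 − 20·10 = 122.8; x* = 8 + 0.4·122.8/12.9 = 11.8078.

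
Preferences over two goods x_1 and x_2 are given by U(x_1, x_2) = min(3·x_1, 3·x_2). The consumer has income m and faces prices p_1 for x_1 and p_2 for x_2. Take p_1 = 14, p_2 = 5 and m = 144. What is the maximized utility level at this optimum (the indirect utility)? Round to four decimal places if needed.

Leontief preferences: the optimum is at the kink where x_1/3 = x_2/3, i.e. x_2 = x_1.
Budget: p_1·x_1 + p_2·x_1 = m, so (3·p_1 + 3·p_2)·x_1 = 3·m.
Demand: x_1*(p_1,p_2,m) = 3·m/(3·p_1 + 3·p_2), x_2* = 3·m/(3·p_1 + 3·p_2).
Here 3·14 + 3·5 = 57, giving x_1* = 7.5789 and x_2* = 7.5789.
Utility at the optimum: U(7.5789, 7.5789) = 22.7368.

V = 22.7368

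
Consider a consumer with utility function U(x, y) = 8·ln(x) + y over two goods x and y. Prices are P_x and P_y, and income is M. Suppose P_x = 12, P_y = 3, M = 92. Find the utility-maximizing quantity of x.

MU_x = 8/x, MU_y = 1. Tangency: 8/x = P_x/P_y.
So x*(P_x,P_y) = 8·P_y/P_x, independent of income; and y* = (M − 8·P_y)/P_y.
At the given prices: x* = 8·3/12 = 2.

x* = 2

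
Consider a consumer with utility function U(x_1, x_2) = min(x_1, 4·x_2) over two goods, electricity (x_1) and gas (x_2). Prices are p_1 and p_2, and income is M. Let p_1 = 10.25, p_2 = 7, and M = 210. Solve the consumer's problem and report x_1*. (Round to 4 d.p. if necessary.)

Leontief preferences: the optimum is at the kink where x_1/4 = x_2/1, i.e. x_2 = (1/4)·x_1.
Budget: p_1·x_1 + p_2·(1/4)·x_1 = M, so (4·p_1 + p_2)·x_1 = 4·M.
Demand: x_1*(p_1,p_2,M) = 4·M/(4·p_1 + p_2), x_2* = M/(4·p_1 + p_2).
Here 4·10.25 + 7 = 48, giving x_1* = 17.5.

x_1* = 17.5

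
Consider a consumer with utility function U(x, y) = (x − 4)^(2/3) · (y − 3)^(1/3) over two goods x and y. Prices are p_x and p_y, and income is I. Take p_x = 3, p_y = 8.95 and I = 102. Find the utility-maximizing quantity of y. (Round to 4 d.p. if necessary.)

y* = 5.352

This is Cobb-Douglas in (x−4, y−3): tangency gives 2/3·p_y·(y−3) = 1/3·p_x·(x−4).
Substituting into the budget: x* = 4 + 2/3·(I − 4·p_x − 3·p_y)/p_x, and y* = 3 + 1/3·(…)/p_y.
Discretionary income = 102 − 4·3 − 3·8.95 = 63.15; y* = 3 + 1/3·63.15/8.95 = 5.352.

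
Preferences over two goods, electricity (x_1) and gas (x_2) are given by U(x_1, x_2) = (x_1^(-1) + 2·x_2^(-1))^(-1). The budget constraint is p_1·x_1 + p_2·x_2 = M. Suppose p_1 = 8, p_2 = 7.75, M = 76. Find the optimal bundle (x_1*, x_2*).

From the CES first-order condition, (1/2)·(x_2/x_1)^(2) = p_1/p_2.
Solve for the ratio: x_2/x_1 = [2·p_1/p_2]^(0.5).
With the ratio pinned down, the budget gives x_1* = M/(p_1 + p_2·(x_2/x_1)) and x_2* = (x_2/x_1)·x_1*.
Numerically x_2/x_1 = 1.436842, so x_1* = 76/(8 + 7.75·1.436842) = 3.9717 and x_2* = 1.436842·3.9717 = 5.7067.

x_1* = 3.9717, x_2* = 5.7067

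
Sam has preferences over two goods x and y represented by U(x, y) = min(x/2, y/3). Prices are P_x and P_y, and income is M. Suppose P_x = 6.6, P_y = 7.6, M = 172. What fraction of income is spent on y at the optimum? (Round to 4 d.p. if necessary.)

With perfect complements, no substitution: consume in ratio x:y = 2:3.
Budget: P_x·x + P_y·(3/2)·x = M, so (2·P_x + 3·P_y)·x = 2·M.
Demand: x*(P_x,P_y,M) = 2·M/(2·P_x + 3·P_y), y* = 3·M/(2·P_x + 3·P_y).
Here 2·6.6 + 3·7.6 = 36, giving x* = 9.5556 and y* = 14.3333.
Expenditure on y: 7.6·14.3333 = 108.9333; share = 0.6333.

share on y = 0.6333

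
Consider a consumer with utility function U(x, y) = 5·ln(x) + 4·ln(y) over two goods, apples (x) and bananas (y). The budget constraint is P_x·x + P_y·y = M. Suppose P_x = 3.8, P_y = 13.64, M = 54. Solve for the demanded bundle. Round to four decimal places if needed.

x* = 7.8947, y* = 1.7595

Tangency: MRS = (5/4)·y/x = P_x/P_y.
So 5·P_y·y = 4·P_x·x; combined with the budget, a share 5/9 of income goes to x.
Demand: x*(P_x,P_y,M) = 5/9·M/P_x and y* = 4/9·M/P_y.
At P_x=3.8, P_y=13.64, M=54: x* = 5/9·54/3.8 = 7.8947, y* = 1.7595.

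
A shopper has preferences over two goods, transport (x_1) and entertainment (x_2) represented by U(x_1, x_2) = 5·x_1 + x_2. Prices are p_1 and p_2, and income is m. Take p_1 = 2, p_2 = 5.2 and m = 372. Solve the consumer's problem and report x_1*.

Perfect substitutes: compare marginal utility per dollar. 5/p_1 vs 1/p_2 → 2.5 vs 0.1923.
x_1 gives more utility per dollar, so spend all income on x_1: x_1* = m/p_1, x_2* = 0.
Numerically: x_1* = 186, x_2* = 0.

x_1* = 186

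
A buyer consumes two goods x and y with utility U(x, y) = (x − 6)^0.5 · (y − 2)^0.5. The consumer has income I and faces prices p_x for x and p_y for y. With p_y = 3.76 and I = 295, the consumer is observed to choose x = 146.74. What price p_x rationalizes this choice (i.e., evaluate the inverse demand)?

Let x' = x−6, y' = y−2. MRS = y'/x' = p_x/p_y.
After buying the subsistence bundle (6, 2), a share 0.5 of the remaining income goes to x: x* = 6 + 0.5·(I − 6p_x − 2p_y)/p_x.
Set x* = 146.74 in the demand function and solve for p_x: p_x = 1.

p_x = 1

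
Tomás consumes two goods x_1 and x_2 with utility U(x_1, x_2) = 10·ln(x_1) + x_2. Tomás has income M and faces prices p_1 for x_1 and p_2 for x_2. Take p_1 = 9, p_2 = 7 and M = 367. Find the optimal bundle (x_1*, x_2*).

MU_x_1 = 10/x_1, MU_x_2 = 1. Tangency: 10/x_1 = p_1/p_2.
So x_1*(p_1,p_2) = 10·p_2/p_1, independent of income; and x_2* = (M − 10·p_2)/p_2.
At the given prices: x_1* = 10·7/9 = 7.7778, and x_2* = 42.4286.

x_1* = 7.7778, x_2* = 42.4286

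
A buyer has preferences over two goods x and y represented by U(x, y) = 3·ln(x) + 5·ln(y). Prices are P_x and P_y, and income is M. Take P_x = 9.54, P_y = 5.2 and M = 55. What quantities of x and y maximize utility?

MU_x/MU_y = (3·y)/(5·x); tangency sets this equal to P_x/P_y.
Rearranging, P_y·y = (5/3)·P_x·x. Substituting into the budget gives P_x·x·(1 + (5/3)) = M.
Demand: x*(P_x,P_y,M) = 0.375·M/P_x and y* = 0.625·M/P_y.
At P_x=9.54, P_y=5.2, M=55: x* = 0.375·55/9.54 = 2.1619, y* = 6.6106.

x* = 2.1619, y* = 6.6106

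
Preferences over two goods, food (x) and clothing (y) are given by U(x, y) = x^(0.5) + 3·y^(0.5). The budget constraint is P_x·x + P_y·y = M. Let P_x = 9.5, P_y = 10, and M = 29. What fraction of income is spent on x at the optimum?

share on x = 0.1047

MRS = MU_x/MU_y = (1/3)·(y/x)^(0.5). Set equal to P_x/P_y.
Hence y/x = (3·P_x/P_y)^(1/(0.5)), i.e. raised to the 2 power.
With the ratio pinned down, the budget gives x* = M/(P_x + P_y·(y/x)) and y* = (y/x)·x*.
Numerically y/x = 8.1225, so x* = 29/(9.5 + 10·8.1225) = 0.3196 and y* = 8.1225·0.3196 = 2.5963.
Expenditure on x: 9.5·0.3196 = 3.0366; share = 0.1047.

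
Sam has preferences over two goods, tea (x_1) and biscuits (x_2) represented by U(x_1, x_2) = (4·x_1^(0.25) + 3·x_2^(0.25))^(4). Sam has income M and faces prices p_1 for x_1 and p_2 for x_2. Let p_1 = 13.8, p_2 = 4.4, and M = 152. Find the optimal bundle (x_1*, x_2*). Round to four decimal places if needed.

x_1* = 5.5143, x_2* = 17.2507

MRS = MU_x_1/MU_x_2 = (4/3)·(x_2/x_1)^(0.75). Set equal to p_1/p_2.
Solve for the ratio: x_2/x_1 = [(3/4)·p_1/p_2]^(4/3).
With the ratio pinned down, the budget gives x_1* = M/(p_1 + p_2·(x_2/x_1)) and x_2* = (x_2/x_1)·x_1*.
Numerically x_2/x_1 = 3.128361, so x_1* = 152/(13.8 + 4.4·3.128361) = 5.5143 and x_2* = 3.128361·5.5143 = 17.2507.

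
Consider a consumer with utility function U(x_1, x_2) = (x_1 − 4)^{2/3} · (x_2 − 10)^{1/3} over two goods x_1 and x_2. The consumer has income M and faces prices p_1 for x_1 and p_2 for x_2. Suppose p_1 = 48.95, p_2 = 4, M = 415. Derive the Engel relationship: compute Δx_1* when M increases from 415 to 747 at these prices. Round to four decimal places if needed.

Δx_1* = 4.5216

MRS = 2·(x_2−10)/(x_1−4). Tangency with p_1/p_2 gives x_2−10 = (1/2)·(p_1/p_2)·(x_1−4).
Substituting into the budget: x_1* = 4 + 2/3·(M − 4·p_1 − 10·p_2)/p_1, and x_2* = 10 + 1/3·(…)/p_2.
Discretionary income = 415 − 4·48.95 − 10·4 = 179.2; x_1* = 4 + 2/3·179.2/48.95 = 6.4406.
At M' = 747: x_1* = 10.9622. Change: 10.9622 − 6.4406 = 4.5216.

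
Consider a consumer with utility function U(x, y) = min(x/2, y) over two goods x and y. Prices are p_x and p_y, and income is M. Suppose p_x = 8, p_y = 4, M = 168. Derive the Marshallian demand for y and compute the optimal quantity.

y* = 8.4

Here 2·8 + 4 = 20, giving y* = 8.4.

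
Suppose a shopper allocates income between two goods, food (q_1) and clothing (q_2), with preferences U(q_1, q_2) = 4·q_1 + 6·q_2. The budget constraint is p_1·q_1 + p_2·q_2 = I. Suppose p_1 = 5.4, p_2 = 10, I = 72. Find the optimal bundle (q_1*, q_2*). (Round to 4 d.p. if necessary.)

Linear utility — the consumer picks whichever good has higher MU/price: 4/5.4 = 0.7407 vs 6/10 = 0.6.
q_1 gives more utility per dollar, so spend all income on q_1: q_1* = I/p_1, q_2* = 0.
Numerically: q_1* = 13.3333, q_2* = 0.

q_1* = 13.3333, q_2* = 0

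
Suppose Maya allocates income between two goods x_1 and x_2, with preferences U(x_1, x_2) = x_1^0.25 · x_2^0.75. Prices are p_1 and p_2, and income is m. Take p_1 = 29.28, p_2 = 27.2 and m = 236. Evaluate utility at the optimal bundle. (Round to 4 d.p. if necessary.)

V = 4.8543

Demand: x_1*(p_1,p_2,m) = 0.25·m/p_1 and x_2* = 0.75·m/p_2.
At p_1=29.28, p_2=27.2, m=236: x_1* = 0.25·236/29.28 = 2.015, x_2* = 6.5074.
Utility at the optimum: U(2.015, 6.5074) = 4.8543.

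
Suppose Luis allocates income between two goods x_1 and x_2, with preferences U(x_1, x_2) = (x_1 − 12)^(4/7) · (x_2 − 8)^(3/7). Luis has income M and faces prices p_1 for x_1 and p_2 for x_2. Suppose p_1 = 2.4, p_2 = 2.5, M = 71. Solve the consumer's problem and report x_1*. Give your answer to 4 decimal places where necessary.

x_1* = 17.2857

MRS = (4/3)·(x_2−8)/(x_1−12). Tangency with p_1/p_2 gives x_2−8 = (3/4)·(p_1/p_2)·(x_1−12).
After buying the subsistence bundle (12, 8), a share 4/7 of the remaining income goes to x_1: x_1* = 12 + 4/7·(M − 12p_1 − 8p_2)/p_1.
Discretionary income = 71 − 12·2.4 − 8·2.5 = 22.2; x_1* = 12 + 4/7·22.2/2.4 = 17.2857.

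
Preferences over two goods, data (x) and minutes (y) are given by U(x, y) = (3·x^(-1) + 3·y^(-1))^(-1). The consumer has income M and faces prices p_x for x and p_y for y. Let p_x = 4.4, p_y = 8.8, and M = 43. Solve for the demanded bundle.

x* = 4.048, y* = 2.8624

From the CES first-order condition, (y/x)^(2) = p_x/p_y.
Hence y/x = (p_x/p_y)^(1/(2)), i.e. raised to the 0.5 power.
Substitute y = (y/x)·x into the budget: x* = M/(p_x + p_y·(y/x)).
Numerically y/x = 0.707107, so x* = 43/(4.4 + 8.8·0.707107) = 4.048 and y* = 0.707107·4.048 = 2.8624.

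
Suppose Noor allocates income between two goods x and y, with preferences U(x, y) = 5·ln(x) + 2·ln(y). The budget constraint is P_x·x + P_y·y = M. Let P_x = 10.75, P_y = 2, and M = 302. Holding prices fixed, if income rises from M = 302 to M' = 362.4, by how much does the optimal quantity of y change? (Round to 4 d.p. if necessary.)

Δy* = 8.6286

MU_x/MU_y = (5·y)/(2·x); tangency sets this equal to P_x/P_y.
So 5·P_y·y = 2·P_x·x; combined with the budget, a share 5/7 of income goes to x.
Demand: x*(P_x,P_y,M) = 5/7·M/P_x and y* = 2/7·M/P_y.
At P_x=10.75, P_y=2, M=302: y* = 2/7·302/2 = 43.1429.
At M' = 362.4: y* = 51.7714. Change: 51.7714 − 43.1429 = 8.6286.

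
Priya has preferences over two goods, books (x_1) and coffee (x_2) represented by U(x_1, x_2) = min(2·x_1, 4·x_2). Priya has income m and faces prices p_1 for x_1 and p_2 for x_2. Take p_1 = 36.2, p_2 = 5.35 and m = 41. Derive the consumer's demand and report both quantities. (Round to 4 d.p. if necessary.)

x_1* = 1.0547, x_2* = 0.5273

With perfect complements, no substitution: consume in ratio x_1:x_2 = 4:2.
Budget: p_1·x_1 + p_2·(1/2)·x_1 = m, so (4·p_1 + 2·p_2)·x_1 = 4·m.
Demand: x_1*(p_1,p_2,m) = 4·m/(4·p_1 + 2·p_2), x_2* = 2·m/(4·p_1 + 2·p_2).
Here 4·36.2 + 2·5.35 = 155.5, giving x_1* = 1.0547 and x_2* = 0.5273.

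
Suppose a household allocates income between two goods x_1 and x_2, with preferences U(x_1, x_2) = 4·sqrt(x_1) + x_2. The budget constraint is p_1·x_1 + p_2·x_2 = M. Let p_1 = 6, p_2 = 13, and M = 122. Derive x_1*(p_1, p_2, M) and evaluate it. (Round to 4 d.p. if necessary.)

x_1* = 18.7778

MU_x_1 = 2/√x_1, MU_x_2 = 1. Tangency: 2/√x_1 = p_1/p_2.
Solve: √x_1 = 2·p_2/p_1, so x_1*(p_1,p_2) = (2·p_2/p_1)², and x_2* = (M − p_1·x_1*)/p_2.
Plugging in: x_1* = (2·13/6)² = 18.7778.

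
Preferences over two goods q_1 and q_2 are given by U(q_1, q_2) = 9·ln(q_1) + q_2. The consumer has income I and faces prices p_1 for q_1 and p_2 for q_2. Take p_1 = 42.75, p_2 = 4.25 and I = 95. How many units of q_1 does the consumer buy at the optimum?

Set MRS = p_1/p_2: (9/q_1)/1 = p_1/p_2.
So q_1*(p_1,p_2) = 9·p_2/p_1, independent of income; and q_2* = (I − 9·p_2)/p_2.
At the given prices: q_1* = 9·4.25/42.75 = 0.8947.

q_1* = 0.8947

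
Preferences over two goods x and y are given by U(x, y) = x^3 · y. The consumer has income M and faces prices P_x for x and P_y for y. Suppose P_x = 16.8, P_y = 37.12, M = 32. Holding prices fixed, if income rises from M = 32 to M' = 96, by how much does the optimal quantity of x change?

MU_x/MU_y = (3·y)/(x); tangency sets this equal to P_x/P_y.
Rearranging, P_y·y = (1/3)·P_x·x. Substituting into the budget gives P_x·x·(1 + (1/3)) = M.
Demand: x*(P_x,P_y,M) = 0.75·M/P_x and y* = 0.25·M/P_y.
At P_x=16.8, P_y=37.12, M=32: x* = 0.75·32/16.8 = 1.4286.
At M' = 96: x* = 4.2857. Change: 4.2857 − 1.4286 = 2.8571.

Δx* = 2.8571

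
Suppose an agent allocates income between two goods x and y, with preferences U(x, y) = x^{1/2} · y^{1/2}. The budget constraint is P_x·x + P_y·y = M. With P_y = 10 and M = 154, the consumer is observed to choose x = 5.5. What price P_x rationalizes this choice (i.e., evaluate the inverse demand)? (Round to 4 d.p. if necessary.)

P_x = 14

Tangency: MRS = y/x = P_x/P_y.
So 0.5·P_y·y = 0.5·P_x·x; combined with the budget, a share 0.5 of income goes to x.
Demand: x*(P_x,P_y,M) = 0.5·M/P_x and y* = 0.5·M/P_y.
Set x* = 5.5 in the demand function and solve for P_x: P_x = 14.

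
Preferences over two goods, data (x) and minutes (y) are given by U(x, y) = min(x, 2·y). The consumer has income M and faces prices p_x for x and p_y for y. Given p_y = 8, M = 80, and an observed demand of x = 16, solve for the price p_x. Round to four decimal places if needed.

p_x = 1

Leontief preferences: the optimum is at the kink where x/2 = y/1, i.e. y = (1/2)·x.
Budget: p_x·x + p_y·(1/2)·x = M, so (2·p_x + p_y)·x = 2·M.
Demand: x*(p_x,p_y,M) = 2·M/(2·p_x + p_y), y* = M/(2·p_x + p_y).
Set x* = 16 in the demand function and solve for p_x: p_x = 1.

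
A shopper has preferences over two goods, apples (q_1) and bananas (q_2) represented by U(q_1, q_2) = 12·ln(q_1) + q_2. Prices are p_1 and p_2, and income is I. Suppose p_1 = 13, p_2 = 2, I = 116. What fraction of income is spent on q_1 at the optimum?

Set MRS = p_1/p_2: (12/q_1)/1 = p_1/p_2.
So q_1*(p_1,p_2) = 12·p_2/p_1, independent of income; and q_2* = (I − 12·p_2)/p_2.
At the given prices: q_1* = 12·2/13 = 1.8462, and q_2* = 46.
Expenditure on q_1: 13·1.8462 = 24; share = 0.2069.

share on q_1 = 0.2069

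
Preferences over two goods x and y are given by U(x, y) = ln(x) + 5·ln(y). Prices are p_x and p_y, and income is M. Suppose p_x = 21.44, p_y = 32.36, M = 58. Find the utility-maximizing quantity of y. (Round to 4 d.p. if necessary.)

Demand: x*(p_x,p_y,M) = 1/6·M/p_x and y* = 5/6·M/p_y.
At p_x=21.44, p_y=32.36, M=58: y* = 5/6·58/32.36 = 1.4936.

y* = 1.4936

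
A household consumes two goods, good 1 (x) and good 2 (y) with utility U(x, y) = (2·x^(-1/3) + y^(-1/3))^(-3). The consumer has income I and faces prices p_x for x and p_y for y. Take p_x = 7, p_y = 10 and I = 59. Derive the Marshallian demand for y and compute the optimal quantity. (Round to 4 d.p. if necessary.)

From the CES first-order condition, 2·(y/x)^(4/3) = p_x/p_y.
Solve for the ratio: y/x = [(1/2)·p_x/p_y]^(0.75).
Substitute y = (y/x)·x into the budget: x* = I/(p_x + p_y·(y/x)).
Numerically y/x = 0.455042, so x* = 59/(7 + 10·0.455042) = 5.108 and y* = 0.455042·5.108 = 2.3244.

y* = 2.3244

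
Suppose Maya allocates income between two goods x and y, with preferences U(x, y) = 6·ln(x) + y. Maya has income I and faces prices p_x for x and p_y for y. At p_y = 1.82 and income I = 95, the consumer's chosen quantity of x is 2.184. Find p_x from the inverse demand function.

p_x = 5

MU_x = 6/x, MU_y = 1. Tangency: 6/x = p_x/p_y.
So x*(p_x,p_y) = 6·p_y/p_x, independent of income; and y* = (I − 6·p_y)/p_y.
Set x* = 2.184 in the demand function and solve for p_x: p_x = 5.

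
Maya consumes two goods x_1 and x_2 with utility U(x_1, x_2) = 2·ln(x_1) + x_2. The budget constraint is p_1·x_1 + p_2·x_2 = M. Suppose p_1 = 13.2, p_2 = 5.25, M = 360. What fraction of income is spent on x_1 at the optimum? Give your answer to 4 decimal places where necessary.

share on x_1 = 0.0292

Set MRS = p_1/p_2: (2/x_1)/1 = p_1/p_2.
So x_1*(p_1,p_2) = 2·p_2/p_1, independent of income; and x_2* = (M − 2·p_2)/p_2.
At the given prices: x_1* = 2·5.25/13.2 = 0.7955, and x_2* = 66.5714.
Expenditure on x_1: 13.2·0.7955 = 10.5; share = 0.0292.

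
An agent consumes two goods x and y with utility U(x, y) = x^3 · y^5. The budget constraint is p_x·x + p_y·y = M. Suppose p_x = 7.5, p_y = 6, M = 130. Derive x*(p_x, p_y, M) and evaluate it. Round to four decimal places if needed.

Tangency: MRS = (3/5)·y/x = p_x/p_y.
Rearranging, p_y·y = (5/3)·p_x·x. Substituting into the budget gives p_x·x·(1 + (5/3)) = M.
Demand: x*(p_x,p_y,M) = 0.375·M/p_x and y* = 0.625·M/p_y.
At p_x=7.5, p_y=6, M=130: x* = 0.375·130/7.5 = 6.5.

x* = 6.5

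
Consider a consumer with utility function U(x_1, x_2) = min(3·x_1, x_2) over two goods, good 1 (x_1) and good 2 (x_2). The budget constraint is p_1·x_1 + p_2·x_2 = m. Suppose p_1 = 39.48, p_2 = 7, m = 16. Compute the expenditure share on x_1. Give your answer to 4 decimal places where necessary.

share on x_1 = 0.6528

With perfect complements, no substitution: consume in ratio x_1:x_2 = 1:3.
Budget: p_1·x_1 + p_2·3·x_1 = m, so (p_1 + 3·p_2)·x_1 = m.
Demand: x_1*(p_1,p_2,m) = m/(p_1 + 3·p_2), x_2* = 3·m/(p_1 + 3·p_2).
Here 39.48 + 3·7 = 60.48, giving x_1* = 0.2646 and x_2* = 0.7937.
Expenditure on x_1: 39.48·0.2646 = 10.4444; share = 0.6528.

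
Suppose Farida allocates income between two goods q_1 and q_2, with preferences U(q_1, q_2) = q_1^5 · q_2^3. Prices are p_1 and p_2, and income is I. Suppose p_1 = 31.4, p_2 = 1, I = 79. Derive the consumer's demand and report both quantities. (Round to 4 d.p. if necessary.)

q_1* = 1.5725, q_2* = 29.625

Demand: q_1*(p_1,p_2,I) = 0.625·I/p_1 and q_2* = 0.375·I/p_2.
At p_1=31.4, p_2=1, I=79: q_1* = 0.625·79/31.4 = 1.5725, q_2* = 29.625.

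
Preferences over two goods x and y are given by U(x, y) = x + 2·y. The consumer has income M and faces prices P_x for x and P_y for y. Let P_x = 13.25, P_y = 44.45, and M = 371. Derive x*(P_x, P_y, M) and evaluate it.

x* = 28

Perfect substitutes: compare marginal utility per dollar. 1/P_x vs 2/P_y → 0.0755 vs 0.045.
x gives more utility per dollar, so spend all income on x: x* = M/P_x, y* = 0.
Numerically: x* = 28, y* = 0.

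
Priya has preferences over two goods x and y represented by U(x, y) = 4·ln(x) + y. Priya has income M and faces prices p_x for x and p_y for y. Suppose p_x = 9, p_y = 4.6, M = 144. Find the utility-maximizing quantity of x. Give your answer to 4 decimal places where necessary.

MU_x = 4/x, MU_y = 1. Tangency: 4/x = p_x/p_y.
So x*(p_x,p_y) = 4·p_y/p_x, independent of income; and y* = (M − 4·p_y)/p_y.
At the given prices: x* = 4·4.6/9 = 2.0444.

x* = 2.0444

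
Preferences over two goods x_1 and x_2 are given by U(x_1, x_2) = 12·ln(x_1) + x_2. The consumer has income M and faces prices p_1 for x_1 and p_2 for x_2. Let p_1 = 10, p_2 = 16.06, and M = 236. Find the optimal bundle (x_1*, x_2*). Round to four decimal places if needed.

MU_x_1 = 12/x_1, MU_x_2 = 1. Tangency: 12/x_1 = p_1/p_2.
So x_1*(p_1,p_2) = 12·p_2/p_1, independent of income; and x_2* = (M − 12·p_2)/p_2.
At the given prices: x_1* = 12·16.06/10 = 19.272, and x_2* = 2.6949.

x_1* = 19.272, x_2* = 2.6949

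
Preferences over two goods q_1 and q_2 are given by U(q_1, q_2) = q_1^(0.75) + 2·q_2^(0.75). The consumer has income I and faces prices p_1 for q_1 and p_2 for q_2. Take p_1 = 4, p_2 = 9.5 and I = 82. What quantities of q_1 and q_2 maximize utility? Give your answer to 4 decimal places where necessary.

q_1* = 9.3422, q_2* = 4.698

MRS = MU_q_1/MU_q_2 = (1/2)·(q_2/q_1)^(0.25). Set equal to p_1/p_2.
Solve for the ratio: q_2/q_1 = [2·p_1/p_2]^(4).
Substitute q_2 = (q_2/q_1)·q_1 into the budget: q_1* = I/(p_1 + p_2·(q_2/q_1)).
Numerically q_2/q_1 = 0.502881, so q_1* = 82/(4 + 9.5·0.502881) = 9.3422 and q_2* = 0.502881·9.3422 = 4.698.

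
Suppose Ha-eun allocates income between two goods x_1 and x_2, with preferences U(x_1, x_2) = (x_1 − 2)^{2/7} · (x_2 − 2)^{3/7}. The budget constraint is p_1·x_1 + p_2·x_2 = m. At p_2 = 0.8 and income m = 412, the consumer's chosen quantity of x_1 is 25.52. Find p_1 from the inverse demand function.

p_1 = 6.75

This is Cobb-Douglas in (x_1−2, x_2−2): tangency gives 2/7·p_2·(x_2−2) = 3/7·p_1·(x_1−2).
After buying the subsistence bundle (2, 2), a share 0.4 of the remaining income goes to x_1: x_1* = 2 + 0.4·(m − 2p_1 − 2p_2)/p_1.
Set x_1* = 25.52 in the demand function and solve for p_1: p_1 = 6.75.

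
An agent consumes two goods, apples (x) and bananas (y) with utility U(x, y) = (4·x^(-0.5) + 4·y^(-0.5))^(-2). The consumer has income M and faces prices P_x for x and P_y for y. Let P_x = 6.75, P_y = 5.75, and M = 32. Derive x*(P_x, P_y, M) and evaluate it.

From the CES first-order condition, (y/x)^(1.5) = P_x/P_y.
Solve for the ratio: y/x = [P_x/P_y]^(2/3).
With the ratio pinned down, the budget gives x* = M/(P_x + P_y·(y/x)) and y* = (y/x)·x*.
Numerically y/x = 1.112818, so x* = 32/(6.75 + 5.75·1.112818) = 2.4337.

x* = 2.4337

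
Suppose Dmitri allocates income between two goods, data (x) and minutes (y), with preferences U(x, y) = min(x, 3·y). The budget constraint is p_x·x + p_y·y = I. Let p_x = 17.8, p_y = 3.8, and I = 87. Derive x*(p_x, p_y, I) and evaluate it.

x* = 4.5629

Leontief preferences: the optimum is at the kink where x/3 = y/1, i.e. y = (1/3)·x.
Budget: p_x·x + p_y·(1/3)·x = I, so (3·p_x + p_y)·x = 3·I.
Demand: x*(p_x,p_y,I) = 3·I/(3·p_x + p_y), y* = I/(3·p_x + p_y).
Here 3·17.8 + 3.8 = 57.2, giving x* = 4.5629.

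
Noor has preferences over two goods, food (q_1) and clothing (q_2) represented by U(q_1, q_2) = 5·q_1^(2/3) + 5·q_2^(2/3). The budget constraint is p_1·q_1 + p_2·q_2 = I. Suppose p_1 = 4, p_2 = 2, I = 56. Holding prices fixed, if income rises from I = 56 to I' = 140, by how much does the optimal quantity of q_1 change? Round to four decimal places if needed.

From the CES first-order condition, (q_2/q_1)^(1/3) = p_1/p_2.
Hence q_2/q_1 = (p_1/p_2)^(1/(1/3)), i.e. raised to the 3 power.
With the ratio pinned down, the budget gives q_1* = I/(p_1 + p_2·(q_2/q_1)) and q_2* = (q_2/q_1)·q_1*.
Numerically q_2/q_1 = 8, so q_1* = 56/(4 + 2·8) = 2.8.
At I' = 140: q_1* = 7. Change: 7 − 2.8 = 4.2.

Δq_1* = 4.2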